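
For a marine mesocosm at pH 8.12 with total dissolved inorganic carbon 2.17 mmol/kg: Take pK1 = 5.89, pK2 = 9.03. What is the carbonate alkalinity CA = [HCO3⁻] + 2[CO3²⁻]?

CA = [HCO3⁻] + 2[CO3²⁻] = (α₁ + 2α₂)·DIC
At pH 8.12: [H⁺]/K1 = 10^-2.23 = 0.0058884, K2/[H⁺] = 10^-0.91 = 0.12303
α₁ = 1/(1 + 0.0058884 + 0.12303) = 1/1.1289 = 0.8858; α₂ = α₁·K2/[H⁺] = 0.1090
α₁ + 2α₂ = 1.1038
CA = 1.1038 × 2.17 = 2.40 mmol/kg

CA = 2.40 mmol/kg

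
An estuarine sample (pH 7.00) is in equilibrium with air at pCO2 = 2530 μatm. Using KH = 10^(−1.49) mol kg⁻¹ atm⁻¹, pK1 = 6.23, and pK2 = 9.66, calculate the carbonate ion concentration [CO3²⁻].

[CO3²⁻] = 1.05 μmol/kg

[CO2*] = KH · pCO2 = 10^(−1.49) × 2530×10^-6 = 8.187×10^-5 mol/kg
α₀ = 1/(1 + K1/[H⁺] + K1K2/[H⁺]²) = 1/(1 + 10^+0.77 + 10^-1.89) = 0.1449
DIC = [CO2*]/α₀ = 8.187×10^-5 / 0.1449 = 0.5650 mmol/kg
[CO3²⁻] = α₂·DIC; α₂ = 0.001867, so [CO3²⁻] = 0.001867 × 0.5650 = 0.00105 mmol/kg = 1.05 μmol/kg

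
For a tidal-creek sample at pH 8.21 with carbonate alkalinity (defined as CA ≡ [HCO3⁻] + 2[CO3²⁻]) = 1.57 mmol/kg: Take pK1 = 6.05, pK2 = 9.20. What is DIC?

DIC = 1.45 mmol/kg

CA = [HCO3⁻] + 2[CO3²⁻] = (α₁ + 2α₂)·DIC
At pH 8.21: [H⁺]/K1 = 10^-2.16 = 0.0069183, K2/[H⁺] = 10^-0.99 = 0.10233
α₁ = 1/(1 + 0.0069183 + 0.10233) = 1/1.1092 = 0.9015; α₂ = α₁·K2/[H⁺] = 0.09225
α₁ + 2α₂ = 1.0860
DIC = CA / (α₁ + 2α₂) = 1.57 / 1.0860 = 1.45 mmol/kg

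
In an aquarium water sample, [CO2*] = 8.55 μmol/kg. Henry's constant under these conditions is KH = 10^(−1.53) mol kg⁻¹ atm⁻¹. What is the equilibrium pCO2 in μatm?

KH = 10^(−1.53) = 2.951×10^-2 mol kg⁻¹ atm⁻¹
pCO2 = [CO2*]/KH = 8.55×10^-6 / 2.951×10^-2 = 2.90×10^-4 atm = 290 μatm

pCO2 = 290 μatm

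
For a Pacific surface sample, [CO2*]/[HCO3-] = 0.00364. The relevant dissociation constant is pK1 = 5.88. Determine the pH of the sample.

pH = 8.32

From K1 = [H⁺][HCO3-]/[CO2*]:  pH = pK1 − log₁₀([CO2*]/[HCO3-])
log₁₀(0.00364) = -2.439
pH = 5.88 − (-2.439) = 8.32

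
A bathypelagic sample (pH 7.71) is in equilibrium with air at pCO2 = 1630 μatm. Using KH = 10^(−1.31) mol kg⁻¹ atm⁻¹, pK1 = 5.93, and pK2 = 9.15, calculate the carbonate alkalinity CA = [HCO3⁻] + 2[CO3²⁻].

CA = 5.16 mmol/kg

[CO2*] = KH · pCO2 = 10^(−1.31) × 1630×10^-6 = 7.983×10^-5 mol/kg
α₀ = 1/(1 + K1/[H⁺] + K1K2/[H⁺]²) = 1/(1 + 10^+1.78 + 10^+0.34) = 0.01576
DIC = [CO2*]/α₀ = 7.983×10^-5 / 0.01576 = 5.065 mmol/kg
CA = (α₁ + 2α₂)·DIC = (0.9498 + 2×0.03448) × 5.065 = 5.16 mmol/kg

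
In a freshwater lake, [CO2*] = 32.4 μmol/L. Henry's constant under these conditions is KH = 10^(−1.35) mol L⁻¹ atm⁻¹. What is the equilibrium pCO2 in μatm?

pCO2 = 725 μatm

KH = 10^(−1.35) = 4.467×10^-2 mol L⁻¹ atm⁻¹
pCO2 = [CO2*]/KH = 32.4×10^-6 / 4.467×10^-2 = 7.25×10^-4 atm = 725 μatm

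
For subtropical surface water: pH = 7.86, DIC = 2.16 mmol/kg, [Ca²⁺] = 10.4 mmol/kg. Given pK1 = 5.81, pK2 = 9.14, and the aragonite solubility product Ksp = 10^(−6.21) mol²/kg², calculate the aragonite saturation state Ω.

Ω = 1.80

α₂ = 1 / (1 + [H⁺]/K2 + [H⁺]²/(K1K2)) = 1 / (1 + 10^+1.28 + 10^-0.77)
   = 1 / (1 + 19.055 + 0.16982) = 1/20.224 = 0.04945
[CO3²⁻] = α₂ × DIC = 0.04945 × 2.16 = 0.1068 mmol/kg
Ksp = 10^(−6.21) = 6.166×10^-7
Ω = [Ca²⁺][CO3²⁻]/Ksp = (10.4×10^-3)(1.068×10^-4) / 6.166×10^-7 = 1.80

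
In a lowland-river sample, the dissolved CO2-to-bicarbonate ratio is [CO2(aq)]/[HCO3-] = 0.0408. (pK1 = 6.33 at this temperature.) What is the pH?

From K1 = [H⁺][HCO3-]/[CO2(aq)]:  pH = pK1 − log₁₀([CO2(aq)]/[HCO3-])
log₁₀(0.0408) = -1.389
pH = 6.33 − (-1.389) = 7.72

pH = 7.72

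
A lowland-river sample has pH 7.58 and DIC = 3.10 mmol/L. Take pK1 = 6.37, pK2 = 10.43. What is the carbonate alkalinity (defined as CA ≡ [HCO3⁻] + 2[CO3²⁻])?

CA = [HCO3⁻] + 2[CO3²⁻] = (α₁ + 2α₂)·DIC
At pH 7.58: [H⁺]/K1 = 10^-1.21 = 0.061660, K2/[H⁺] = 10^-2.85 = 0.0014125
α₁ = 1/(1 + 0.061660 + 0.0014125) = 1/1.0631 = 0.9407; α₂ = α₁·K2/[H⁺] = 0.001329
α₁ + 2α₂ = 0.9433
CA = 0.9433 × 3.10 = 2.92 mmol/L

CA = 2.92 mmol/L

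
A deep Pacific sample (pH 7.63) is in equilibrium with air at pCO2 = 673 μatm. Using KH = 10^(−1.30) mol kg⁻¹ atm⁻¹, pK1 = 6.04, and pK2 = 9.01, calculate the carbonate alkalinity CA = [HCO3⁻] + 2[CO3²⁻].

[CO2*] = KH · pCO2 = 10^(−1.30) × 673×10^-6 = 3.373×10^-5 mol/kg
α₀ = 1/(1 + K1/[H⁺] + K1K2/[H⁺]²) = 1/(1 + 10^+1.59 + 10^+0.21) = 0.02408
DIC = [CO2*]/α₀ = 3.373×10^-5 / 0.02408 = 1.401 mmol/kg
CA = (α₁ + 2α₂)·DIC = (0.9369 + 2×0.03905) × 1.401 = 1.42 mmol/kg

CA = 1.42 mmol/kg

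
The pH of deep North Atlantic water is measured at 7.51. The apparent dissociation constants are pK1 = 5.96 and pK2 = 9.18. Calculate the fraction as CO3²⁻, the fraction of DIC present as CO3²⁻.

α₂ = 1 / (1 + [H⁺]/K2 + [H⁺]²/(K1K2)) = 1 / (1 + 10^+1.67 + 10^+0.12)
   = 1 / (1 + 46.774 + 1.3183) = 1/49.092 = 0.02037

α₂ = 0.0204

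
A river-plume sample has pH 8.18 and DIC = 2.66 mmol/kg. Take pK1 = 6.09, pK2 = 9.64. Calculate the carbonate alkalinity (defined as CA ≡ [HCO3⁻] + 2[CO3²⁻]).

CA = [HCO3⁻] + 2[CO3²⁻] = (α₁ + 2α₂)·DIC
At pH 8.18: [H⁺]/K1 = 10^-2.09 = 0.0081283, K2/[H⁺] = 10^-1.46 = 0.034674
α₁ = 1/(1 + 0.0081283 + 0.034674) = 1/1.0428 = 0.9590; α₂ = α₁·K2/[H⁺] = 0.03325
α₁ + 2α₂ = 1.0255
CA = 1.0255 × 2.66 = 2.73 mmol/kg

CA = 2.73 mmol/kg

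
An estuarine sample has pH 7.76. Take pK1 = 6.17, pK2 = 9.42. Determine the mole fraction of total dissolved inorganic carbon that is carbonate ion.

α₂ = 0.0209

α₂ = 1 / (1 + [H⁺]/K2 + [H⁺]²/(K1K2)) = 1 / (1 + 10^+1.66 + 10^+0.07)
   = 1 / (1 + 45.709 + 1.1749) = 1/47.884 = 0.02088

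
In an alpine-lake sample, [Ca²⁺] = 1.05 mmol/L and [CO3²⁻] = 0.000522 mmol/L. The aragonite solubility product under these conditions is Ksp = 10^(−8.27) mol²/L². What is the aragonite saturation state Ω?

Ω = 0.102

Ksp = 10^(−8.27) = 5.370×10^-9
Ω = [Ca²⁺][CO3²⁻]/Ksp = (1.05×10^-3)(0.000522×10^-3) / 5.370×10^-9 = 0.102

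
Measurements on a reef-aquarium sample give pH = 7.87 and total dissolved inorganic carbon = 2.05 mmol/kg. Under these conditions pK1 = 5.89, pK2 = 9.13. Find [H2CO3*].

α₀ = 1 / (1 + K1/[H⁺] + K1K2/[H⁺]²) = 1 / (1 + 10^+1.98 + 10^+0.72)
   = 1 / (1 + 95.499 + 5.2481) = 1/101.75 = 0.009828
[CO2*] = α₀ × DIC = 0.009828 × 2.05 = 0.0201 mmol/kg

[CO2*] = 0.0201 mmol/kg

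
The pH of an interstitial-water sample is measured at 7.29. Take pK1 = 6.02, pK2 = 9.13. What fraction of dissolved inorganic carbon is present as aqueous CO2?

α₀ = 1 / (1 + K1/[H⁺] + K1K2/[H⁺]²) = 1 / (1 + 10^+1.27 + 10^-0.57)
   = 1 / (1 + 18.621 + 0.26915) = 1/19.890 = 0.05028

α₀ = 0.0503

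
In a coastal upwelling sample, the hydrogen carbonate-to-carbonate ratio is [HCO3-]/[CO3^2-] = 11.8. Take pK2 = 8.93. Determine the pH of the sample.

pH = 7.86

From K2 = [H⁺][CO3^2-]/[HCO3-]:  pH = pK2 − log₁₀([HCO3-]/[CO3^2-])
log₁₀(11.8) = +1.072
pH = 8.93 − (+1.072) = 7.86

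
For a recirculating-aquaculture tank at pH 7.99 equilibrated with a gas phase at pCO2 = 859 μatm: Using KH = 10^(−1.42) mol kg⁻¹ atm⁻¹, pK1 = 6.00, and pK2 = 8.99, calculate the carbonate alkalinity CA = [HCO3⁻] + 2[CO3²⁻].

CA = 3.83 mmol/kg

[CO2*] = KH · pCO2 = 10^(−1.42) × 859×10^-6 = 3.266×10^-5 mol/kg
α₀ = 1/(1 + K1/[H⁺] + K1K2/[H⁺]²) = 1/(1 + 10^+1.99 + 10^+0.99) = 0.009217
DIC = [CO2*]/α₀ = 3.266×10^-5 / 0.009217 = 3.543 mmol/kg
CA = (α₁ + 2α₂)·DIC = (0.9007 + 2×0.09007) × 3.543 = 3.83 mmol/kg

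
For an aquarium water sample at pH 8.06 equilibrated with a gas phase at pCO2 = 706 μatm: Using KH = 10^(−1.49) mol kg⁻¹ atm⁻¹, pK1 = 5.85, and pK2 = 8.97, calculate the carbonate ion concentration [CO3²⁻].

[CO3²⁻] = 0.456 mmol/kg

[CO2*] = KH · pCO2 = 10^(−1.49) × 706×10^-6 = 2.285×10^-5 mol/kg
α₀ = 1/(1 + K1/[H⁺] + K1K2/[H⁺]²) = 1/(1 + 10^+2.21 + 10^+1.30) = 0.005460
DIC = [CO2*]/α₀ = 2.285×10^-5 / 0.005460 = 4.184 mmol/kg
[CO3²⁻] = α₂·DIC; α₂ = 0.1090, so [CO3²⁻] = 0.1090 × 4.184 = 0.456 mmol/kg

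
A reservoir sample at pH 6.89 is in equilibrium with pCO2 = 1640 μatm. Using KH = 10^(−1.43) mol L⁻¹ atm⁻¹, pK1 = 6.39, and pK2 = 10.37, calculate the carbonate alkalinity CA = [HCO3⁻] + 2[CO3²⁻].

CA = 0.193 mmol/L

[CO2*] = KH · pCO2 = 10^(−1.43) × 1640×10^-6 = 6.093×10^-5 mol/L
α₀ = 1/(1 + K1/[H⁺] + K1K2/[H⁺]²) = 1/(1 + 10^+0.50 + 10^-2.98) = 0.2402
DIC = [CO2*]/α₀ = 6.093×10^-5 / 0.2402 = 0.2537 mmol/L
CA = (α₁ + 2α₂)·DIC = (0.7596 + 2×0.0002515) × 0.2537 = 0.193 mmol/L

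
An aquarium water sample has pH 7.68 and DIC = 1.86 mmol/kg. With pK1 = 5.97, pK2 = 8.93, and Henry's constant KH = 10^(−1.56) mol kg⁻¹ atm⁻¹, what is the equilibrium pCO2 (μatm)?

pCO2 = 1220 μatm

α₀ = 1 / (1 + K1/[H⁺] + K1K2/[H⁺]²) = 1 / (1 + 10^+1.71 + 10^+0.46)
   = 1 / (1 + 51.286 + 2.8840) = 1/55.170 = 0.01813
[CO2*] = α₀ × DIC = 0.01813 × 1.86 = 0.03371 mmol/kg
pCO2 = [CO2*]/KH = 3.371×10^-5 / 2.754×10^-2 = 1220 μatm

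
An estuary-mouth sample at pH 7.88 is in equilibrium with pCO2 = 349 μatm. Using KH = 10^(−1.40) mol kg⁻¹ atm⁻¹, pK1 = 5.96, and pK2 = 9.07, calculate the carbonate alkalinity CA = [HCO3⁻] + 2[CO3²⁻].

[CO2*] = KH · pCO2 = 10^(−1.40) × 349×10^-6 = 1.389×10^-5 mol/kg
α₀ = 1/(1 + K1/[H⁺] + K1K2/[H⁺]²) = 1/(1 + 10^+1.92 + 10^+0.73) = 0.01117
DIC = [CO2*]/α₀ = 1.389×10^-5 / 0.01117 = 1.244 mmol/kg
CA = (α₁ + 2α₂)·DIC = (0.9289 + 2×0.05997) × 1.244 = 1.30 mmol/kg

CA = 1.30 mmol/kg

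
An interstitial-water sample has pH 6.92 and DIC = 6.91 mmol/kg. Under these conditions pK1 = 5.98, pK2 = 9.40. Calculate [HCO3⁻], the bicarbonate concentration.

α₁ = 1 / (1 + [H⁺]/K1 + K2/[H⁺]) = 1 / (1 + 10^-0.94 + 10^-2.48)
   = 1 / (1 + 0.11482 + 0.0033113) = 1/1.1181 = 0.8944
[HCO3⁻] = α₁ × DIC = 0.8944 × 6.91 = 6.18 mmol/kg

[HCO3⁻] = 6.18 mmol/kg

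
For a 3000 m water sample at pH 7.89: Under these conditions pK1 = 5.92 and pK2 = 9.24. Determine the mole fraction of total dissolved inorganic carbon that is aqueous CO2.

α₀ = 0.0102

α₀ = 1 / (1 + K1/[H⁺] + K1K2/[H⁺]²) = 1 / (1 + 10^+1.97 + 10^+0.62)
   = 1 / (1 + 93.325 + 4.1687) = 1/98.494 = 0.01015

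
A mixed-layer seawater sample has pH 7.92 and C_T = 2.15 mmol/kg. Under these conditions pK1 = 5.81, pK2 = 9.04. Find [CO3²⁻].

[CO3²⁻] = 0.151 mmol/kg

α₂ = 1 / (1 + [H⁺]/K2 + [H⁺]²/(K1K2)) = 1 / (1 + 10^+1.12 + 10^-0.99)
   = 1 / (1 + 13.183 + 0.10233) = 1/14.285 = 0.07000
[CO3²⁻] = α₂ × DIC = 0.07000 × 2.15 = 0.151 mmol/kg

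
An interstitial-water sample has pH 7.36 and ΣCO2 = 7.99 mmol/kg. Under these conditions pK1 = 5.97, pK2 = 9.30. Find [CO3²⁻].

[CO3²⁻] = 0.0872 mmol/kg

α₂ = 1 / (1 + [H⁺]/K2 + [H⁺]²/(K1K2)) = 1 / (1 + 10^+1.94 + 10^+0.55)
   = 1 / (1 + 87.096 + 3.5481) = 1/91.644 = 0.01091
[CO3²⁻] = α₂ × DIC = 0.01091 × 7.99 = 0.0872 mmol/kg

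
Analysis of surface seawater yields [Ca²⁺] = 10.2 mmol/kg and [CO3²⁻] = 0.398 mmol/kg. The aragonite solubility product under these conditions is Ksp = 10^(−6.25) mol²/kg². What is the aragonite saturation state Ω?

Ksp = 10^(−6.25) = 5.623×10^-7
Ω = [Ca²⁺][CO3²⁻]/Ksp = (10.2×10^-3)(0.398×10^-3) / 5.623×10^-7 = 7.22

Ω = 7.22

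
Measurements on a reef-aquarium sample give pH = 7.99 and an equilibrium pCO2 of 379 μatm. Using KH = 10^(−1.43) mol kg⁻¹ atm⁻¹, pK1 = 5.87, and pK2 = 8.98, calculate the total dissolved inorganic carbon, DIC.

[CO2*] = KH · pCO2 = 10^(−1.43) × 379×10^-6 = 1.408×10^-5 mol/kg
α₀ = 1/(1 + K1/[H⁺] + K1K2/[H⁺]²) = 1/(1 + 10^+2.12 + 10^+1.13) = 0.006835
DIC = [CO2*]/α₀ = 1.408×10^-5 / 0.006835 = 2.06 mmol/kg

DIC = 2.06 mmol/kg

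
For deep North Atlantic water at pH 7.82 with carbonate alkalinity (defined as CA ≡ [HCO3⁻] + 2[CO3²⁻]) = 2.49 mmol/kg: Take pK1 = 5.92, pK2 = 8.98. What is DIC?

CA = [HCO3⁻] + 2[CO3²⁻] = (α₁ + 2α₂)·DIC
At pH 7.82: [H⁺]/K1 = 10^-1.90 = 0.012589, K2/[H⁺] = 10^-1.16 = 0.069183
α₁ = 1/(1 + 0.012589 + 0.069183) = 1/1.0818 = 0.9244; α₂ = α₁·K2/[H⁺] = 0.06395
α₁ + 2α₂ = 1.0523
DIC = CA / (α₁ + 2α₂) = 2.49 / 1.0523 = 2.37 mmol/kg

DIC = 2.37 mmol/kg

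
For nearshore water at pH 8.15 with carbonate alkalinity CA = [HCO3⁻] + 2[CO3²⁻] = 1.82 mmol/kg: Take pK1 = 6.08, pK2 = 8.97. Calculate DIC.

CA = [HCO3⁻] + 2[CO3²⁻] = (α₁ + 2α₂)·DIC
At pH 8.15: [H⁺]/K1 = 10^-2.07 = 0.0085114, K2/[H⁺] = 10^-0.82 = 0.15136
α₁ = 1/(1 + 0.0085114 + 0.15136) = 1/1.1599 = 0.8622; α₂ = α₁·K2/[H⁺] = 0.1305
α₁ + 2α₂ = 1.1232
DIC = CA / (α₁ + 2α₂) = 1.82 / 1.1232 = 1.62 mmol/kg

DIC = 1.62 mmol/kg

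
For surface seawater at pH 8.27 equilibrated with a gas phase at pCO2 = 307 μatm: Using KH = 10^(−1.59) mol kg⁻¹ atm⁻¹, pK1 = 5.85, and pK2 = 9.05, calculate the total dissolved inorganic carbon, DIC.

DIC = 2.43 mmol/kg

[CO2*] = KH · pCO2 = 10^(−1.59) × 307×10^-6 = 7.891×10^-6 mol/kg
α₀ = 1/(1 + K1/[H⁺] + K1K2/[H⁺]²) = 1/(1 + 10^+2.42 + 10^+1.64) = 0.003250
DIC = [CO2*]/α₀ = 7.891×10^-6 / 0.003250 = 2.43 mmol/kg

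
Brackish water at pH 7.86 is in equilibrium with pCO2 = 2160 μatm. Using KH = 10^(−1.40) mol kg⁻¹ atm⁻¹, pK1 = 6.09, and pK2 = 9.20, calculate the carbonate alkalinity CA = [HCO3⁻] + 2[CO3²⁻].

CA = 5.53 mmol/kg

[CO2*] = KH · pCO2 = 10^(−1.40) × 2160×10^-6 = 8.599×10^-5 mol/kg
α₀ = 1/(1 + K1/[H⁺] + K1K2/[H⁺]²) = 1/(1 + 10^+1.77 + 10^+0.43) = 0.01598
DIC = [CO2*]/α₀ = 8.599×10^-5 / 0.01598 = 5.381 mmol/kg
CA = (α₁ + 2α₂)·DIC = (0.9410 + 2×0.04301) × 5.381 = 5.53 mmol/kg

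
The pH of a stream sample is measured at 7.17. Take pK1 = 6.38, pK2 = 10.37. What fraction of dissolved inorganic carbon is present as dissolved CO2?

α₀ = 1 / (1 + K1/[H⁺] + K1K2/[H⁺]²) = 1 / (1 + 10^+0.79 + 10^-2.41)
   = 1 / (1 + 6.1660 + 0.0038905) = 1/7.1698 = 0.1395

α₀ = 0.139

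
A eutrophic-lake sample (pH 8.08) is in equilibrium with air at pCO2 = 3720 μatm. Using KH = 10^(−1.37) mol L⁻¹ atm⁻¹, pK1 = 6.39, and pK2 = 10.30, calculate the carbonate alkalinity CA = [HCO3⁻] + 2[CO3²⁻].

CA = 7.87 mmol/L

[CO2*] = KH · pCO2 = 10^(−1.37) × 3720×10^-6 = 1.587×10^-4 mol/L
α₀ = 1/(1 + K1/[H⁺] + K1K2/[H⁺]²) = 1/(1 + 10^+1.69 + 10^-0.53) = 0.01989
DIC = [CO2*]/α₀ = 1.587×10^-4 / 0.01989 = 7.978 mmol/L
CA = (α₁ + 2α₂)·DIC = (0.9742 + 2×0.005870) × 7.978 = 7.87 mmol/L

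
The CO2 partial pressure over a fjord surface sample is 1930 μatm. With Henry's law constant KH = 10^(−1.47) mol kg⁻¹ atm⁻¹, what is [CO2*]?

KH = 10^(−1.47) = 3.388×10^-2 mol kg⁻¹ atm⁻¹
[CO2*] = KH · pCO2 = 3.388×10^-2 × 1930×10^-6 atm = 6.54×10^-5 mol/kg

[CO2*] = 65.4 μmol/kg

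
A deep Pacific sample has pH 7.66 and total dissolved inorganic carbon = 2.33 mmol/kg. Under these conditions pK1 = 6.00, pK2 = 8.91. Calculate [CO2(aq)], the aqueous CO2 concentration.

[CO2*] = 0.0473 mmol/kg

α₀ = 1 / (1 + K1/[H⁺] + K1K2/[H⁺]²) = 1 / (1 + 10^+1.66 + 10^+0.41)
   = 1 / (1 + 45.709 + 2.5704) = 1/49.279 = 0.02029
[CO2*] = α₀ × DIC = 0.02029 × 2.33 = 0.0473 mmol/kg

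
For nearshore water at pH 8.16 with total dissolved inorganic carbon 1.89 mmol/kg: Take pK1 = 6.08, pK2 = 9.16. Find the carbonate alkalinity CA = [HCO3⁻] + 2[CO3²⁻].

CA = 2.05 mmol/kg

CA = [HCO3⁻] + 2[CO3²⁻] = (α₁ + 2α₂)·DIC
At pH 8.16: [H⁺]/K1 = 10^-2.08 = 0.0083176, K2/[H⁺] = 10^-1.00 = 0.10000
α₁ = 1/(1 + 0.0083176 + 0.10000) = 1/1.1083 = 0.9023; α₂ = α₁·K2/[H⁺] = 0.09023
α₁ + 2α₂ = 1.0827
CA = 1.0827 × 1.89 = 2.05 mmol/kg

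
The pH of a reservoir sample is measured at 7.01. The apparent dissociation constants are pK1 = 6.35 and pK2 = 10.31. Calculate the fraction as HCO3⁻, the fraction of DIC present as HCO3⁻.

α₁ = 0.820

α₁ = 1 / (1 + [H⁺]/K1 + K2/[H⁺]) = 1 / (1 + 10^-0.66 + 10^-3.30)
   = 1 / (1 + 0.21878 + 0.00050119) = 1/1.2193 = 0.8202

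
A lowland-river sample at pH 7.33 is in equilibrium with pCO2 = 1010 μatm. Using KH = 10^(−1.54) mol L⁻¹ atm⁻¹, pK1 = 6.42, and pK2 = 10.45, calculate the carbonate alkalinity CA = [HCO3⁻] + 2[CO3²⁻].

CA = 0.237 mmol/L

[CO2*] = KH · pCO2 = 10^(−1.54) × 1010×10^-6 = 2.913×10^-5 mol/L
α₀ = 1/(1 + K1/[H⁺] + K1K2/[H⁺]²) = 1/(1 + 10^+0.91 + 10^-2.21) = 0.1095
DIC = [CO2*]/α₀ = 2.913×10^-5 / 0.1095 = 0.2661 mmol/L
CA = (α₁ + 2α₂)·DIC = (0.8898 + 2×0.0006750) × 0.2661 = 0.237 mmol/L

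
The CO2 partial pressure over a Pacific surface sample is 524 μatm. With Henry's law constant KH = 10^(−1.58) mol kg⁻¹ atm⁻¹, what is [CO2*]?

[CO2*] = 13.8 μmol/kg

KH = 10^(−1.58) = 2.630×10^-2 mol kg⁻¹ atm⁻¹
[CO2*] = KH · pCO2 = 2.630×10^-2 × 524×10^-6 atm = 1.38×10^-5 mol/kg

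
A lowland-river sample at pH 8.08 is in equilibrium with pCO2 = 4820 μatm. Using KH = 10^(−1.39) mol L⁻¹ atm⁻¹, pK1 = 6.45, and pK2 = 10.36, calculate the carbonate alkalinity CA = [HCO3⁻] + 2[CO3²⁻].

[CO2*] = KH · pCO2 = 10^(−1.39) × 4820×10^-6 = 1.964×10^-4 mol/L
α₀ = 1/(1 + K1/[H⁺] + K1K2/[H⁺]²) = 1/(1 + 10^+1.63 + 10^-0.65) = 0.02279
DIC = [CO2*]/α₀ = 1.964×10^-4 / 0.02279 = 8.617 mmol/L
CA = (α₁ + 2α₂)·DIC = (0.9721 + 2×0.005102) × 8.617 = 8.46 mmol/L

CA = 8.46 mmol/L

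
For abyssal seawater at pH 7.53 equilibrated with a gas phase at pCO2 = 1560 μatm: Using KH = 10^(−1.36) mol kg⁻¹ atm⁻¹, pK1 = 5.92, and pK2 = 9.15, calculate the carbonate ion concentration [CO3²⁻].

[CO2*] = KH · pCO2 = 10^(−1.36) × 1560×10^-6 = 6.810×10^-5 mol/kg
α₀ = 1/(1 + K1/[H⁺] + K1K2/[H⁺]²) = 1/(1 + 10^+1.61 + 10^-0.01) = 0.02341
DIC = [CO2*]/α₀ = 6.810×10^-5 / 0.02341 = 2.909 mmol/kg
[CO3²⁻] = α₂·DIC; α₂ = 0.02288, so [CO3²⁻] = 0.02288 × 2.909 = 0.0665 mmol/kg

[CO3²⁻] = 0.0665 mmol/kg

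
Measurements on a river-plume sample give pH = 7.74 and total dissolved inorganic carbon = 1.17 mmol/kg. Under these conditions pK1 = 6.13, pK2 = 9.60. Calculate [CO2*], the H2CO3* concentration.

α₀ = 1 / (1 + K1/[H⁺] + K1K2/[H⁺]²) = 1 / (1 + 10^+1.61 + 10^-0.25)
   = 1 / (1 + 40.738 + 0.56234) = 1/42.300 = 0.02364
[CO2*] = α₀ × DIC = 0.02364 × 1.17 = 0.0277 mmol/kg

[CO2*] = 0.0277 mmol/kg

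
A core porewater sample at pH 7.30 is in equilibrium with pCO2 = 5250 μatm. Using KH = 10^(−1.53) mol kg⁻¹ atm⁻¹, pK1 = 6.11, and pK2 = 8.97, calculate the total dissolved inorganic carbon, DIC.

DIC = 2.61 mmol/kg

[CO2*] = KH · pCO2 = 10^(−1.53) × 5250×10^-6 = 1.549×10^-4 mol/kg
α₀ = 1/(1 + K1/[H⁺] + K1K2/[H⁺]²) = 1/(1 + 10^+1.19 + 10^-0.48) = 0.05946
DIC = [CO2*]/α₀ = 1.549×10^-4 / 0.05946 = 2.61 mmol/kg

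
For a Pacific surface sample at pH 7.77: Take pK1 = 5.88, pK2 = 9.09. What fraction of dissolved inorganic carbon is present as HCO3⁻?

α₁ = 1 / (1 + [H⁺]/K1 + K2/[H⁺]) = 1 / (1 + 10^-1.89 + 10^-1.32)
   = 1 / (1 + 0.012882 + 0.047863) = 1/1.0607 = 0.9427

α₁ = 0.943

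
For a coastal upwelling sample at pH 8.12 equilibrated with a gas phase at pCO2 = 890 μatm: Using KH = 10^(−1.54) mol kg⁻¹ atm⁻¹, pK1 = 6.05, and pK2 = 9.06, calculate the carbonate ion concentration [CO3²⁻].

[CO2*] = KH · pCO2 = 10^(−1.54) × 890×10^-6 = 2.567×10^-5 mol/kg
α₀ = 1/(1 + K1/[H⁺] + K1K2/[H⁺]²) = 1/(1 + 10^+2.07 + 10^+1.13) = 0.007577
DIC = [CO2*]/α₀ = 2.567×10^-5 / 0.007577 = 3.388 mmol/kg
[CO3²⁻] = α₂·DIC; α₂ = 0.1022, so [CO3²⁻] = 0.1022 × 3.388 = 0.346 mmol/kg

[CO3²⁻] = 0.346 mmol/kg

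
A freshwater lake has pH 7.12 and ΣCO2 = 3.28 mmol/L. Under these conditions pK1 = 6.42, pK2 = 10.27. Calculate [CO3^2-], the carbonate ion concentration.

[CO3²⁻] = 1.93 μmol/L

α₂ = 1 / (1 + [H⁺]/K2 + [H⁺]²/(K1K2)) = 1 / (1 + 10^+3.15 + 10^+2.45)
   = 1 / (1 + 1412.5 + 281.84) = 1/1695.4 = 0.0005898
[CO3²⁻] = α₂ × DIC = 0.0005898 × 3.28 = 0.00193 mmol/L = 1.93 μmol/L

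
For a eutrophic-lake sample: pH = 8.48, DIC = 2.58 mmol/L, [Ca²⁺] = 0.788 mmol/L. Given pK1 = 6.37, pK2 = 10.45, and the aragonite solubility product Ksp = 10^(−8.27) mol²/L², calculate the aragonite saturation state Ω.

α₂ = 1 / (1 + [H⁺]/K2 + [H⁺]²/(K1K2)) = 1 / (1 + 10^+1.97 + 10^-0.14)
   = 1 / (1 + 93.325 + 0.72444) = 1/95.050 = 0.01052
[CO3²⁻] = α₂ × DIC = 0.01052 × 2.58 = 0.02714 mmol/L
Ksp = 10^(−8.27) = 5.370×10^-9
Ω = [Ca²⁺][CO3²⁻]/Ksp = (0.788×10^-3)(2.714×10^-5) / 5.370×10^-9 = 3.98

Ω = 3.98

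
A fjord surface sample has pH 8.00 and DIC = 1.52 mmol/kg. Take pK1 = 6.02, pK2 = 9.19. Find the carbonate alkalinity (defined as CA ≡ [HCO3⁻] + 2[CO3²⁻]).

CA = [HCO3⁻] + 2[CO3²⁻] = (α₁ + 2α₂)·DIC
At pH 8.00: [H⁺]/K1 = 10^-1.98 = 0.010471, K2/[H⁺] = 10^-1.19 = 0.064565
α₁ = 1/(1 + 0.010471 + 0.064565) = 1/1.0750 = 0.9302; α₂ = α₁·K2/[H⁺] = 0.06006
α₁ + 2α₂ = 1.0503
CA = 1.0503 × 1.52 = 1.60 mmol/kg

CA = 1.60 mmol/kg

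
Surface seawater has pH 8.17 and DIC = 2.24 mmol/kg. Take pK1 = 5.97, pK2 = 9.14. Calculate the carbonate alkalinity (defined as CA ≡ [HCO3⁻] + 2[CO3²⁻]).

CA = [HCO3⁻] + 2[CO3²⁻] = (α₁ + 2α₂)·DIC
At pH 8.17: [H⁺]/K1 = 10^-2.20 = 0.0063096, K2/[H⁺] = 10^-0.97 = 0.10715
α₁ = 1/(1 + 0.0063096 + 0.10715) = 1/1.1135 = 0.8981; α₂ = α₁·K2/[H⁺] = 0.09623
α₁ + 2α₂ = 1.0906
CA = 1.0906 × 2.24 = 2.44 mmol/kg

CA = 2.44 mmol/kg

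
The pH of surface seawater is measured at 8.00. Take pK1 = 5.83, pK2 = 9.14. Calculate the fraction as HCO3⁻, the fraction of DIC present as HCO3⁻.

α₁ = 0.927

α₁ = 1 / (1 + [H⁺]/K1 + K2/[H⁺]) = 1 / (1 + 10^-2.17 + 10^-1.14)
   = 1 / (1 + 0.0067608 + 0.072444) = 1/1.0792 = 0.9266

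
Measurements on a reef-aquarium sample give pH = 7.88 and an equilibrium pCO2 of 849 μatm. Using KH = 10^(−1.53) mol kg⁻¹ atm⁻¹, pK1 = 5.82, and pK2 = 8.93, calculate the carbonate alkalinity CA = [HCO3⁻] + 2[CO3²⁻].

[CO2*] = KH · pCO2 = 10^(−1.53) × 849×10^-6 = 2.506×10^-5 mol/kg
α₀ = 1/(1 + K1/[H⁺] + K1K2/[H⁺]²) = 1/(1 + 10^+2.06 + 10^+1.01) = 0.007933
DIC = [CO2*]/α₀ = 2.506×10^-5 / 0.007933 = 3.158 mmol/kg
CA = (α₁ + 2α₂)·DIC = (0.9109 + 2×0.08118) × 3.158 = 3.39 mmol/kg

CA = 3.39 mmol/kg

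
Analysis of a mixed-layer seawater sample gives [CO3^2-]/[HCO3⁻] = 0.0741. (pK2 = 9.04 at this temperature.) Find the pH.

From K2 = [H⁺][CO3^2-]/[HCO3⁻]:  pH = pK2 + log₁₀([CO3^2-]/[HCO3⁻])
log₁₀(0.0741) = -1.130
pH = 9.04 + (-1.130) = 7.91

pH = 7.91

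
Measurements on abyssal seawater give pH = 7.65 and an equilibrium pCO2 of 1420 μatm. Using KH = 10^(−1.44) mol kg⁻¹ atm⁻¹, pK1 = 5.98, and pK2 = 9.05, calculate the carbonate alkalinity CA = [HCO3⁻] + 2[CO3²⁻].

[CO2*] = KH · pCO2 = 10^(−1.44) × 1420×10^-6 = 5.156×10^-5 mol/kg
α₀ = 1/(1 + K1/[H⁺] + K1K2/[H⁺]²) = 1/(1 + 10^+1.67 + 10^+0.27) = 0.02015
DIC = [CO2*]/α₀ = 5.156×10^-5 / 0.02015 = 2.559 mmol/kg
CA = (α₁ + 2α₂)·DIC = (0.9423 + 2×0.03752) × 2.559 = 2.60 mmol/kg

CA = 2.60 mmol/kg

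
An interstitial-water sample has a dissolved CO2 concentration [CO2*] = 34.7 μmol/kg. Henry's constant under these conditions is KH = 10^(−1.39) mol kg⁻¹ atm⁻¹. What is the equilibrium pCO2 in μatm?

KH = 10^(−1.39) = 4.074×10^-2 mol kg⁻¹ atm⁻¹
pCO2 = [CO2*]/KH = 34.7×10^-6 / 4.074×10^-2 = 8.52×10^-4 atm = 852 μatm

pCO2 = 852 μatm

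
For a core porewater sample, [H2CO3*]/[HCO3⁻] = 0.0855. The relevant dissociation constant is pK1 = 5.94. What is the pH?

From K1 = [H⁺][HCO3⁻]/[H2CO3*]:  pH = pK1 − log₁₀([H2CO3*]/[HCO3⁻])
log₁₀(0.0855) = -1.068
pH = 5.94 − (-1.068) = 7.01

pH = 7.01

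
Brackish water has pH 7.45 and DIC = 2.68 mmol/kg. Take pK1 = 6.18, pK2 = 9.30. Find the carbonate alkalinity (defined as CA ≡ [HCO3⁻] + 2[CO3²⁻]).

CA = 2.58 mmol/kg

CA = [HCO3⁻] + 2[CO3²⁻] = (α₁ + 2α₂)·DIC
At pH 7.45: [H⁺]/K1 = 10^-1.27 = 0.053703, K2/[H⁺] = 10^-1.85 = 0.014125
α₁ = 1/(1 + 0.053703 + 0.014125) = 1/1.0678 = 0.9365; α₂ = α₁·K2/[H⁺] = 0.01323
α₁ + 2α₂ = 0.9629
CA = 0.9629 × 2.68 = 2.58 mmol/kg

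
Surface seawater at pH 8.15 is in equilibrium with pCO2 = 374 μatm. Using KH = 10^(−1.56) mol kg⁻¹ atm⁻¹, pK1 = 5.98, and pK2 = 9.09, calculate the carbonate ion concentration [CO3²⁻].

[CO2*] = KH · pCO2 = 10^(−1.56) × 374×10^-6 = 1.030×10^-5 mol/kg
α₀ = 1/(1 + K1/[H⁺] + K1K2/[H⁺]²) = 1/(1 + 10^+2.17 + 10^+1.23) = 0.006028
DIC = [CO2*]/α₀ = 1.030×10^-5 / 0.006028 = 1.709 mmol/kg
[CO3²⁻] = α₂·DIC; α₂ = 0.1024, so [CO3²⁻] = 0.1024 × 1.709 = 0.175 mmol/kg

[CO3²⁻] = 0.175 mmol/kg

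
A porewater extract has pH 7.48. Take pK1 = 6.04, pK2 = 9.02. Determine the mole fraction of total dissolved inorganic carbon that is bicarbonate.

α₁ = 0.939

α₁ = 1 / (1 + [H⁺]/K1 + K2/[H⁺]) = 1 / (1 + 10^-1.44 + 10^-1.54)
   = 1 / (1 + 0.036308 + 0.028840) = 1/1.0651 = 0.9388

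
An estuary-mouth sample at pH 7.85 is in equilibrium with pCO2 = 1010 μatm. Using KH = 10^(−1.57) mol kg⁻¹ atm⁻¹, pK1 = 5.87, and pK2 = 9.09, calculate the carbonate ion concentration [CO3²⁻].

[CO2*] = KH · pCO2 = 10^(−1.57) × 1010×10^-6 = 2.718×10^-5 mol/kg
α₀ = 1/(1 + K1/[H⁺] + K1K2/[H⁺]²) = 1/(1 + 10^+1.98 + 10^+0.74) = 0.009804
DIC = [CO2*]/α₀ = 2.718×10^-5 / 0.009804 = 2.773 mmol/kg
[CO3²⁻] = α₂·DIC; α₂ = 0.05388, so [CO3²⁻] = 0.05388 × 2.773 = 0.149 mmol/kg

[CO3²⁻] = 0.149 mmol/kg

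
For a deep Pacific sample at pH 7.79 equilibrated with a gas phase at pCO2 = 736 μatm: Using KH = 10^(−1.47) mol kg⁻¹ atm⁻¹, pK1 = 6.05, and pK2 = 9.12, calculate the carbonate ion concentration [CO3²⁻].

[CO2*] = KH · pCO2 = 10^(−1.47) × 736×10^-6 = 2.494×10^-5 mol/kg
α₀ = 1/(1 + K1/[H⁺] + K1K2/[H⁺]²) = 1/(1 + 10^+1.74 + 10^+0.41) = 0.01709
DIC = [CO2*]/α₀ = 2.494×10^-5 / 0.01709 = 1.460 mmol/kg
[CO3²⁻] = α₂·DIC; α₂ = 0.04392, so [CO3²⁻] = 0.04392 × 1.460 = 0.0641 mmol/kg

[CO3²⁻] = 0.0641 mmol/kg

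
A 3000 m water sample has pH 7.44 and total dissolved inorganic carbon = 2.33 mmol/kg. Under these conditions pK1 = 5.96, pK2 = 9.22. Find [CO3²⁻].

α₂ = 1 / (1 + [H⁺]/K2 + [H⁺]²/(K1K2)) = 1 / (1 + 10^+1.78 + 10^+0.30)
   = 1 / (1 + 60.256 + 1.9953) = 1/63.251 = 0.01581
[CO3²⁻] = α₂ × DIC = 0.01581 × 2.33 = 0.0368 mmol/kg

[CO3²⁻] = 0.0368 mmol/kg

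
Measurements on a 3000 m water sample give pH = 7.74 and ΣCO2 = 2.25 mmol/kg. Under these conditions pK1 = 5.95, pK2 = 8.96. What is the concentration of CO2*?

α₀ = 1 / (1 + K1/[H⁺] + K1K2/[H⁺]²) = 1 / (1 + 10^+1.79 + 10^+0.57)
   = 1 / (1 + 61.660 + 3.7154) = 1/66.375 = 0.01507
[CO2*] = α₀ × DIC = 0.01507 × 2.25 = 0.0339 mmol/kg

[CO2*] = 0.0339 mmol/kg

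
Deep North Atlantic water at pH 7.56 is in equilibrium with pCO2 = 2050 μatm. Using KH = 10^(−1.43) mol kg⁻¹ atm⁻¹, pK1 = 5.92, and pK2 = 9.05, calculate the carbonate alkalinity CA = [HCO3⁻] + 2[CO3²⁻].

CA = 3.54 mmol/kg

[CO2*] = KH · pCO2 = 10^(−1.43) × 2050×10^-6 = 7.616×10^-5 mol/kg
α₀ = 1/(1 + K1/[H⁺] + K1K2/[H⁺]²) = 1/(1 + 10^+1.64 + 10^+0.15) = 0.02171
DIC = [CO2*]/α₀ = 7.616×10^-5 / 0.02171 = 3.508 mmol/kg
CA = (α₁ + 2α₂)·DIC = (0.9476 + 2×0.03066) × 3.508 = 3.54 mmol/kg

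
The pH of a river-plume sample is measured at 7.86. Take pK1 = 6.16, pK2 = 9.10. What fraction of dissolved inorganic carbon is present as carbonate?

α₂ = 1 / (1 + [H⁺]/K2 + [H⁺]²/(K1K2)) = 1 / (1 + 10^+1.24 + 10^-0.46)
   = 1 / (1 + 17.378 + 0.34674) = 1/18.725 = 0.05341

α₂ = 0.0534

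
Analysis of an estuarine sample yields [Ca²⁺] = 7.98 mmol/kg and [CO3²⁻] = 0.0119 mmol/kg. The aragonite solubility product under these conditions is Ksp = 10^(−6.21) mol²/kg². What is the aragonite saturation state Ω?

Ω = 0.154

Ksp = 10^(−6.21) = 6.166×10^-7
Ω = [Ca²⁺][CO3²⁻]/Ksp = (7.98×10^-3)(0.0119×10^-3) / 6.166×10^-7 = 0.154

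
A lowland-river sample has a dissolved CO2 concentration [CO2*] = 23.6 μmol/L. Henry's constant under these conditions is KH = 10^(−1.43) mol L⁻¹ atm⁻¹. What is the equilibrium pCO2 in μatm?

KH = 10^(−1.43) = 3.715×10^-2 mol L⁻¹ atm⁻¹
pCO2 = [CO2*]/KH = 23.6×10^-6 / 3.715×10^-2 = 6.35×10^-4 atm = 635 μatm

pCO2 = 635 μatm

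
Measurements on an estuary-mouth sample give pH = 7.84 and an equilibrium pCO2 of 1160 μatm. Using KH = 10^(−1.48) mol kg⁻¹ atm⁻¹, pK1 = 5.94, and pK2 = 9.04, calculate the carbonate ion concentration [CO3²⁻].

[CO3²⁻] = 0.193 mmol/kg

[CO2*] = KH · pCO2 = 10^(−1.48) × 1160×10^-6 = 3.841×10^-5 mol/kg
α₀ = 1/(1 + K1/[H⁺] + K1K2/[H⁺]²) = 1/(1 + 10^+1.90 + 10^+0.70) = 0.01170
DIC = [CO2*]/α₀ = 3.841×10^-5 / 0.01170 = 3.282 mmol/kg
[CO3²⁻] = α₂·DIC; α₂ = 0.05866, so [CO3²⁻] = 0.05866 × 3.282 = 0.193 mmol/kg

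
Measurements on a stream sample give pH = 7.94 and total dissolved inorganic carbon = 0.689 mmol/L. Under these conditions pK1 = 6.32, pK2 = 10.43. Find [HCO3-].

[HCO3⁻] = 0.671 mmol/L

α₁ = 1 / (1 + [H⁺]/K1 + K2/[H⁺]) = 1 / (1 + 10^-1.62 + 10^-2.49)
   = 1 / (1 + 0.023988 + 0.0032359) = 1/1.0272 = 0.9735
[HCO3⁻] = α₁ × DIC = 0.9735 × 0.689 = 0.671 mmol/L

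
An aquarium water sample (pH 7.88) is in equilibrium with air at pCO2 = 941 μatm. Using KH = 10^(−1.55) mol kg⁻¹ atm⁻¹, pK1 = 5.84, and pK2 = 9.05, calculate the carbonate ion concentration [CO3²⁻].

[CO2*] = KH · pCO2 = 10^(−1.55) × 941×10^-6 = 2.652×10^-5 mol/kg
α₀ = 1/(1 + K1/[H⁺] + K1K2/[H⁺]²) = 1/(1 + 10^+2.04 + 10^+0.87) = 0.008470
DIC = [CO2*]/α₀ = 2.652×10^-5 / 0.008470 = 3.131 mmol/kg
[CO3²⁻] = α₂·DIC; α₂ = 0.06279, so [CO3²⁻] = 0.06279 × 3.131 = 0.197 mmol/kg

[CO3²⁻] = 0.197 mmol/kg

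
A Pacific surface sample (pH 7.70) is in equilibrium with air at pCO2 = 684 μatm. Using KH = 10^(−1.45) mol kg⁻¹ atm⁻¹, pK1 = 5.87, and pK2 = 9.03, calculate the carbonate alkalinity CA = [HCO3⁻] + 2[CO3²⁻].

CA = 1.79 mmol/kg

[CO2*] = KH · pCO2 = 10^(−1.45) × 684×10^-6 = 2.427×10^-5 mol/kg
α₀ = 1/(1 + K1/[H⁺] + K1K2/[H⁺]²) = 1/(1 + 10^+1.83 + 10^+0.50) = 0.01393
DIC = [CO2*]/α₀ = 2.427×10^-5 / 0.01393 = 1.742 mmol/kg
CA = (α₁ + 2α₂)·DIC = (0.9420 + 2×0.04406) × 1.742 = 1.79 mmol/kg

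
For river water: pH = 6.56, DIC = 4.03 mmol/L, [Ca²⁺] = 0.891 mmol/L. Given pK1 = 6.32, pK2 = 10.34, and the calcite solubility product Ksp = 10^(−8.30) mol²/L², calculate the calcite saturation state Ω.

α₂ = 1 / (1 + [H⁺]/K2 + [H⁺]²/(K1K2)) = 1 / (1 + 10^+3.78 + 10^+3.54)
   = 1 / (1 + 6025.6 + 3467.4) = 1/9494.0 = 0.0001053
[CO3²⁻] = α₂ × DIC = 0.0001053 × 4.03 = 0.0004245 mmol/L = 0.4245 μmol/L
Ksp = 10^(−8.30) = 5.012×10^-9
Ω = [Ca²⁺][CO3²⁻]/Ksp = (0.891×10^-3)(4.245×10^-7) / 5.012×10^-9 = 0.0755

Ω = 0.0755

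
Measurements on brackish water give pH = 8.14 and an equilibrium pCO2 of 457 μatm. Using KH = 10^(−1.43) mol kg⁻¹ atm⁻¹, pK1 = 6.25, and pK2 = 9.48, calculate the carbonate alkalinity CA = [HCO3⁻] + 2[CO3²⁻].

CA = 1.44 mmol/kg

[CO2*] = KH · pCO2 = 10^(−1.43) × 457×10^-6 = 1.698×10^-5 mol/kg
α₀ = 1/(1 + K1/[H⁺] + K1K2/[H⁺]²) = 1/(1 + 10^+1.89 + 10^+0.55) = 0.01217
DIC = [CO2*]/α₀ = 1.698×10^-5 / 0.01217 = 1.395 mmol/kg
CA = (α₁ + 2α₂)·DIC = (0.9447 + 2×0.04318) × 1.395 = 1.44 mmol/kg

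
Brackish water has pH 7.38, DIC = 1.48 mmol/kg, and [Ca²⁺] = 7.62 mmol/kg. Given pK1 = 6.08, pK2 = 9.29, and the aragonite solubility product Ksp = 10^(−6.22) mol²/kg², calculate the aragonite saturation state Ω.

Ω = 0.217

α₂ = 1 / (1 + [H⁺]/K2 + [H⁺]²/(K1K2)) = 1 / (1 + 10^+1.91 + 10^+0.61)
   = 1 / (1 + 81.283 + 4.0738) = 1/86.357 = 0.01158
[CO3²⁻] = α₂ × DIC = 0.01158 × 1.48 = 0.01714 mmol/kg = 17.14 μmol/kg
Ksp = 10^(−6.22) = 6.026×10^-7
Ω = [Ca²⁺][CO3²⁻]/Ksp = (7.62×10^-3)(1.714×10^-5) / 6.026×10^-7 = 0.217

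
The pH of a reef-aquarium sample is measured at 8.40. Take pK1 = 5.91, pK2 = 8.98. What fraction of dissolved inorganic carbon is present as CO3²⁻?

α₂ = 0.208

α₂ = 1 / (1 + [H⁺]/K2 + [H⁺]²/(K1K2)) = 1 / (1 + 10^+0.58 + 10^-1.91)
   = 1 / (1 + 3.8019 + 0.012303) = 1/4.8142 = 0.2077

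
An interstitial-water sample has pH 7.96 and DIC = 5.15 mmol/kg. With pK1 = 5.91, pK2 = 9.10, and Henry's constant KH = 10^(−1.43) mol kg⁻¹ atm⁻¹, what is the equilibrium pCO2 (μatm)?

α₀ = 1 / (1 + K1/[H⁺] + K1K2/[H⁺]²) = 1 / (1 + 10^+2.05 + 10^+0.91)
   = 1 / (1 + 112.20 + 8.1283) = 1/121.33 = 0.008242
[CO2*] = α₀ × DIC = 0.008242 × 5.15 = 0.04245 mmol/kg
pCO2 = [CO2*]/KH = 4.245×10^-5 / 3.715×10^-2 = 1140 μatm

pCO2 = 1140 μatm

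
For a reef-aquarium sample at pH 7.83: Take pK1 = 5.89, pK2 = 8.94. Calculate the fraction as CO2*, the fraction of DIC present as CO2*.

α₀ = 0.0105

α₀ = 1 / (1 + K1/[H⁺] + K1K2/[H⁺]²) = 1 / (1 + 10^+1.94 + 10^+0.83)
   = 1 / (1 + 87.096 + 6.7608) = 1/94.857 = 0.01054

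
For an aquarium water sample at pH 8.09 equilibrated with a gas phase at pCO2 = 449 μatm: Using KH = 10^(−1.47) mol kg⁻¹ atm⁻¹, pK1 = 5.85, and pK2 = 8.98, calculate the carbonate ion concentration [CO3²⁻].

[CO3²⁻] = 0.341 mmol/kg

[CO2*] = KH · pCO2 = 10^(−1.47) × 449×10^-6 = 1.521×10^-5 mol/kg
α₀ = 1/(1 + K1/[H⁺] + K1K2/[H⁺]²) = 1/(1 + 10^+2.24 + 10^+1.35) = 0.005072
DIC = [CO2*]/α₀ = 1.521×10^-5 / 0.005072 = 3.000 mmol/kg
[CO3²⁻] = α₂·DIC; α₂ = 0.1135, so [CO3²⁻] = 0.1135 × 3.000 = 0.341 mmol/kg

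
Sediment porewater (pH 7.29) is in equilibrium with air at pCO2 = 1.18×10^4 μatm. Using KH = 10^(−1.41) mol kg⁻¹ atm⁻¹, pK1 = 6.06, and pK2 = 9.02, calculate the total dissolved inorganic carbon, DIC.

[CO2*] = KH · pCO2 = 10^(−1.41) × 1.18×10^4×10^-6 = 4.591×10^-4 mol/kg
α₀ = 1/(1 + K1/[H⁺] + K1K2/[H⁺]²) = 1/(1 + 10^+1.23 + 10^-0.50) = 0.05465
DIC = [CO2*]/α₀ = 4.591×10^-4 / 0.05465 = 8.40 mmol/kg

DIC = 8.40 mmol/kg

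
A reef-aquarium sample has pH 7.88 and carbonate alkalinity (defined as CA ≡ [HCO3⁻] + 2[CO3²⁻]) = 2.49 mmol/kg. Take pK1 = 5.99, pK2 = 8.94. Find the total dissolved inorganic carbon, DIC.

CA = [HCO3⁻] + 2[CO3²⁻] = (α₁ + 2α₂)·DIC
At pH 7.88: [H⁺]/K1 = 10^-1.89 = 0.012882, K2/[H⁺] = 10^-1.06 = 0.087096
α₁ = 1/(1 + 0.012882 + 0.087096) = 1/1.1000 = 0.9091; α₂ = α₁·K2/[H⁺] = 0.07918
α₁ + 2α₂ = 1.0675
DIC = CA / (α₁ + 2α₂) = 2.49 / 1.0675 = 2.33 mmol/kg

DIC = 2.33 mmol/kg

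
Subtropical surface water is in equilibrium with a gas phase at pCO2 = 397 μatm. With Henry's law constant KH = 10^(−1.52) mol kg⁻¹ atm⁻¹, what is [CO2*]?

[CO2*] = 12.0 μmol/kg

KH = 10^(−1.52) = 3.020×10^-2 mol kg⁻¹ atm⁻¹
[CO2*] = KH · pCO2 = 3.020×10^-2 × 397×10^-6 atm = 1.20×10^-5 mol/kg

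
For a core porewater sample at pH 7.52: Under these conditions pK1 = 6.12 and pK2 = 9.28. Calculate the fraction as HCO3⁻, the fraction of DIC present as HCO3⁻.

α₁ = 1 / (1 + [H⁺]/K1 + K2/[H⁺]) = 1 / (1 + 10^-1.40 + 10^-1.76)
   = 1 / (1 + 0.039811 + 0.017378) = 1/1.0572 = 0.9459

α₁ = 0.946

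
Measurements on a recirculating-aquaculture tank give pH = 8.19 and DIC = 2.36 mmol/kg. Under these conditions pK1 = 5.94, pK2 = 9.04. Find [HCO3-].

α₁ = 1 / (1 + [H⁺]/K1 + K2/[H⁺]) = 1 / (1 + 10^-2.25 + 10^-0.85)
   = 1 / (1 + 0.0056234 + 0.14125) = 1/1.1469 = 0.8719
[HCO3⁻] = α₁ × DIC = 0.8719 × 2.36 = 2.06 mmol/kg

[HCO3⁻] = 2.06 mmol/kg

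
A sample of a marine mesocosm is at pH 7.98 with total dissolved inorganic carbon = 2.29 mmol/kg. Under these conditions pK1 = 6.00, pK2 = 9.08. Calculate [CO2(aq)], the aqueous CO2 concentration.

α₀ = 1 / (1 + K1/[H⁺] + K1K2/[H⁺]²) = 1 / (1 + 10^+1.98 + 10^+0.88)
   = 1 / (1 + 95.499 + 7.5858) = 1/104.09 = 0.009608
[CO2*] = α₀ × DIC = 0.009608 × 2.29 = 0.0220 mmol/kg

[CO2*] = 0.0220 mmol/kg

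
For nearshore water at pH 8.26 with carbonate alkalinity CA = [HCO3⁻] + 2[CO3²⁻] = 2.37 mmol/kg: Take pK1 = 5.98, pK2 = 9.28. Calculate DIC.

DIC = 2.19 mmol/kg

CA = [HCO3⁻] + 2[CO3²⁻] = (α₁ + 2α₂)·DIC
At pH 8.26: [H⁺]/K1 = 10^-2.28 = 0.0052481, K2/[H⁺] = 10^-1.02 = 0.095499
α₁ = 1/(1 + 0.0052481 + 0.095499) = 1/1.1007 = 0.9085; α₂ = α₁·K2/[H⁺] = 0.08676
α₁ + 2α₂ = 1.0820
DIC = CA / (α₁ + 2α₂) = 2.37 / 1.0820 = 2.19 mmol/kg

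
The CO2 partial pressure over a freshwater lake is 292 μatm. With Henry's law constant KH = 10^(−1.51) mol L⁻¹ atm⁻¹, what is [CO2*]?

[CO2*] = 9.02 μmol/L

KH = 10^(−1.51) = 3.090×10^-2 mol L⁻¹ atm⁻¹
[CO2*] = KH · pCO2 = 3.090×10^-2 × 292×10^-6 atm = 9.02×10^-6 mol/L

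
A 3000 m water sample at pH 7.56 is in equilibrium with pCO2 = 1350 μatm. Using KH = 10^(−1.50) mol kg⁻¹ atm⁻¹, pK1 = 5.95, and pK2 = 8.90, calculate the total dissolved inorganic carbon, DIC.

[CO2*] = KH · pCO2 = 10^(−1.50) × 1350×10^-6 = 4.269×10^-5 mol/kg
α₀ = 1/(1 + K1/[H⁺] + K1K2/[H⁺]²) = 1/(1 + 10^+1.61 + 10^+0.27) = 0.02294
DIC = [CO2*]/α₀ = 4.269×10^-5 / 0.02294 = 1.86 mmol/kg

DIC = 1.86 mmol/kg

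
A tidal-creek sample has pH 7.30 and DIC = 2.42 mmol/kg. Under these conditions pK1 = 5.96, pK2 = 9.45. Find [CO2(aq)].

α₀ = 1 / (1 + K1/[H⁺] + K1K2/[H⁺]²) = 1 / (1 + 10^+1.34 + 10^-0.81)
   = 1 / (1 + 21.878 + 0.15488) = 1/23.032 = 0.04342
[CO2*] = α₀ × DIC = 0.04342 × 2.42 = 0.105 mmol/kg

[CO2*] = 0.105 mmol/kg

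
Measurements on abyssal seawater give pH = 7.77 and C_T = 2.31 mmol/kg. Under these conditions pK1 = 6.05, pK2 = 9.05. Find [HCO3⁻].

[HCO3⁻] = 2.16 mmol/kg

α₁ = 1 / (1 + [H⁺]/K1 + K2/[H⁺]) = 1 / (1 + 10^-1.72 + 10^-1.28)
   = 1 / (1 + 0.019055 + 0.052481) = 1/1.0715 = 0.9332
[HCO3⁻] = α₁ × DIC = 0.9332 × 2.31 = 2.16 mmol/kg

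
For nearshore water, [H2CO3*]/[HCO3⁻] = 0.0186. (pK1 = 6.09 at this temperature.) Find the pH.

pH = 7.82

From K1 = [H⁺][HCO3⁻]/[H2CO3*]:  pH = pK1 − log₁₀([H2CO3*]/[HCO3⁻])
log₁₀(0.0186) = -1.730
pH = 6.09 − (-1.730) = 7.82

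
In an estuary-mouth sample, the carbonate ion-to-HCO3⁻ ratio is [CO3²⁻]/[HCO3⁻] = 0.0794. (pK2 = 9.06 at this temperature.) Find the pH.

From K2 = [H⁺][CO3²⁻]/[HCO3⁻]:  pH = pK2 + log₁₀([CO3²⁻]/[HCO3⁻])
log₁₀(0.0794) = -1.100
pH = 9.06 + (-1.100) = 7.96

pH = 7.96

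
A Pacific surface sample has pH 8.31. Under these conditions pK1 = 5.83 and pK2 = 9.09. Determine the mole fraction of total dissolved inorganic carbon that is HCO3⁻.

α₁ = 1 / (1 + [H⁺]/K1 + K2/[H⁺]) = 1 / (1 + 10^-2.48 + 10^-0.78)
   = 1 / (1 + 0.0033113 + 0.16596) = 1/1.1693 = 0.8552

α₁ = 0.855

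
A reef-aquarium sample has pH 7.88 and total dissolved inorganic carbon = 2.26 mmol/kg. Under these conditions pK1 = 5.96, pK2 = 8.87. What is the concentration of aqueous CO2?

α₀ = 1 / (1 + K1/[H⁺] + K1K2/[H⁺]²) = 1 / (1 + 10^+1.92 + 10^+0.93)
   = 1 / (1 + 83.176 + 8.5114) = 1/92.688 = 0.01079
[CO2*] = α₀ × DIC = 0.01079 × 2.26 = 0.0244 mmol/kg

[CO2*] = 0.0244 mmol/kg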